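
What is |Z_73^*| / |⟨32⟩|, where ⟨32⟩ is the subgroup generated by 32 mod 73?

ord(32) | φ(73) = 73 − 1 = 72 = 2^3 · 3^2.
Divisors of 72: 1, 2, 3, 4, 6, 8, 9, 12, 18, 24, 36, 72.
Test each divisor d:
32^1 ≡ 32
32^2 ≡ 2
32^3 ≡ 64
32^4 ≡ 4
32^6 ≡ 8
32^8 ≡ 16
32^9 ≡ 1
So ord_73(32) = 9, hence |⟨32⟩| = 9.
The index is φ(73) / ord(32) = 72 / 9 = 8.

8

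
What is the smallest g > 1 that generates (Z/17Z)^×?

3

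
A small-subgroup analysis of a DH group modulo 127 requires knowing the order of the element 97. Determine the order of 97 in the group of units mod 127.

By Lagrange's theorem, ord_127(97) divides φ(127) = 127 − 1 = 126 = 2 · 3^2 · 7.
Divisors of 126: 1, 2, 3, 6, 7, 9, 14, 18, 21, 42, 63, 126.
Test each divisor d:
97^1 ≡ 97 (mod 127)
97^2 ≡ 11 (mod 127)
97^3 ≡ 51 (mod 127)
97^6 ≡ 61 (mod 127)
97^7 ≡ 75 (mod 127)
97^9 ≡ 63 (mod 127)
97^14 ≡ 37 (mod 127)
97^18 ≡ 32 (mod 127)
97^21 ≡ 108 (mod 127)
97^42 ≡ 107 (mod 127)
97^63 ≡ 126 (mod 127)
97^126 ≡ 1 (mod 127) ✓
So ord_127(97) = 126.

126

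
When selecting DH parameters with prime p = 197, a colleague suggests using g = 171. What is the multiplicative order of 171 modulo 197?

By Lagrange's theorem, ord_197(171) divides φ(197) = 197 − 1 = 196 = 2^2 · 7^2.
Divisors of 196: 1, 2, 4, 7, 14, 28, 49, 98, 196.
Check 171^d mod 197 for each divisor in increasing order:
171^1 ≡ 171 (mod 197)
171^2 ≡ 85 (mod 197)
171^4 ≡ 133 (mod 197)
171^7 ≡ 191 (mod 197)
171^14 ≡ 36 (mod 197)
171^28 ≡ 114 (mod 197)
171^49 ≡ 1 (mod 197) ✓
Therefore the multiplicative order of 171 modulo 197 is 49.

49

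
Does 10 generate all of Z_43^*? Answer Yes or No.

No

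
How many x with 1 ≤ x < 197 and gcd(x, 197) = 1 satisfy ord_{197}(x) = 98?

φ(197) = 197 − 1 = 196 = 2^2 · 7^2.
(Z/197Z)^× is cyclic (|G| = 196); a cyclic group of order m has exactly φ(d) elements of each order d | m, and none otherwise.
98 = 2 · 7^2 divides 196, and φ(98) = 42.

42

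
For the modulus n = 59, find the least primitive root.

2

φ(59) = 59 − 1 = 58 = 2 · 29.
Test candidates g = 2, 3, … against the prime factors q ∈ {2, 29} of φ(59): g is a generator iff g^(58/q) ≢ 1 for every such q.
g = 2: 2^29 ≡ 58; 2^2 ≡ 4 — none is 1, so 2 is a primitive root.
The smallest primitive root modulo 59 is 2.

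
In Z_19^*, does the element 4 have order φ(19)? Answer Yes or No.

φ(19) = 19 − 1 = 18 = 2 · 3^2.
4 is a primitive root mod 19 iff 4^(φ(19)/q) ≢ 1 for every prime q | φ(19), i.e. q ∈ {2, 3}.
4^9 ≡ 1 (mod 19)  [q = 2: ≡ 1 ✗]
4^6 ≡ 11 (mod 19)  [q = 3: ≢ 1 ✓]
4^9 ≡ 1 shows ord(4) | 9, strictly less than φ(19); not a primitive root.

No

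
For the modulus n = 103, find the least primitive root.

5

φ(103) = 103 − 1 = 102 = 2 · 3 · 17.
Test candidates g = 2, 3, … against the prime factors q ∈ {2, 3, 17} of φ(103): g is a generator iff g^(102/q) ≢ 1 for every such q.
g = 2: 2^51 ≡ 1 — hits 1, so not a primitive root.
g = 3: 3^51 ≡ 102; 3^34 ≡ 1 — hits 1, so not a primitive root.
g = 4: 4^51 ≡ 1 — hits 1, so not a primitive root.
g = 5: 5^51 ≡ 102; 5^34 ≡ 56; 5^6 ≡ 72 — none is 1, so 5 is a primitive root.
So 5 is the smallest generator of (Z/103Z)^×.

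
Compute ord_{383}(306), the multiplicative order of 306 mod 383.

191

Since 306 ∈ (Z/383Z)^×, its order divides φ(383) = 383 − 1 = 382 = 2 · 191.
Divisors of 382: 1, 2, 191, 382.
Evaluate successive powers at the divisors of 382:
306^1 ≡ 306 (mod 383)
306^2 ≡ 184 (mod 383)
306^191 ≡ 1 (mod 383) ✓
So ord_383(306) = 191.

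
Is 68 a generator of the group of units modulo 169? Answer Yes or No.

No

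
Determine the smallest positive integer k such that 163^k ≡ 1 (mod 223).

By Lagrange's theorem, ord_223(163) divides φ(223) = 223 − 1 = 222 = 2 · 3 · 37.
Divisors of 222: 1, 2, 3, 6, 37, 74, 111, 222.
Test each divisor d:
163^1 ≡ 163 (mod 223)
163^2 ≡ 32 (mod 223)
163^3 ≡ 87 (mod 223)
163^6 ≡ 210 (mod 223)
163^37 ≡ 222 (mod 223)
163^74 ≡ 1 (mod 223) ✓
The smallest such exponent is 74, so the order of 163 is 74.

74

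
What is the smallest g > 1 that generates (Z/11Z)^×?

2

φ(11) = 11 − 1 = 10 = 2 · 5.
g is a primitive root iff g^(10/q) ≢ 1 (mod 11) for each prime q ∈ {2, 5}.
g = 2: 2^5 ≡ 10; 2^2 ≡ 4 — none is 1, so 2 is a primitive root.
The smallest primitive root modulo 11 is 2.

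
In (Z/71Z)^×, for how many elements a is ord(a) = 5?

4

φ(71) = 71 − 1 = 70 = 2 · 5 · 7.
Since (Z/71Z)^× is cyclic of order 70, the number of elements of order d is φ(d) when d | 70 and 0 otherwise.
5 | 70, and φ(5) = 5 − 1 = 4.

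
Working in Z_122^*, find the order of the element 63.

60

By Lagrange's theorem, ord_122(63) divides φ(122) = φ(2)·φ(61) = 1·60 = 60 = 2^2 · 3 · 5.
Divisors of 60: 1, 2, 3, 4, 5, 6, 10, 12, 15, 20, 30, 60.
Test each divisor d:
63^1 ≡ 63 (mod 122)
63^2 ≡ 65 (mod 122)
63^3 ≡ 69 (mod 122)
63^4 ≡ 77 (mod 122)
63^5 ≡ 93 (mod 122)
63^6 ≡ 3 (mod 122)
63^10 ≡ 109 (mod 122)
63^12 ≡ 9 (mod 122)
63^15 ≡ 11 (mod 122)
63^20 ≡ 47 (mod 122)
63^30 ≡ 121 (mod 122)
63^60 ≡ 1 (mod 122) ✓
Therefore the multiplicative order of 63 modulo 122 is 60.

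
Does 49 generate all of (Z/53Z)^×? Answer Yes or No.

No

φ(53) = 53 − 1 = 52 = 2^2 · 13.
49 is a primitive root mod 53 iff 49^(φ(53)/q) ≢ 1 for every prime q | φ(53), i.e. q ∈ {2, 13}.
49^26 ≡ 1 (mod 53)  [q = 2: ≡ 1 ✗]
49^4 ≡ 44 (mod 53)  [q = 13: ≢ 1 ✓]
The check at q = 2 fails, so 49 generates a proper subgroup.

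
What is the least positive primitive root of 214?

5

φ(214) = φ(2)·φ(107) = 1·106 = 106 = 2 · 53.
Test candidates g = 2, 3, … against the prime factors q ∈ {2, 53} of φ(214): g is a generator iff g^(106/q) ≢ 1 for every such q.
g = 2: gcd(2, 214) = 2 > 1, not a unit — skip.
g = 3: 3^53 ≡ 1 — hits 1, so not a primitive root.
g = 4: gcd(4, 214) = 2 > 1, not a unit — skip.
g = 5: 5^53 ≡ 213; 5^2 ≡ 25 — none is 1, so 5 is a primitive root.
So 5 is the smallest generator of (Z/214Z)^×.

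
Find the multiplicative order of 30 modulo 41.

Since 30 ∈ (Z/41Z)^×, its order divides φ(41) = 41 − 1 = 40 = 2^3 · 5.
Divisors of 40: 1, 2, 4, 5, 8, 10, 20, 40.
Evaluate successive powers at the divisors of 40:
30^1 ≡ 30
30^2 ≡ 39
30^4 ≡ 4
30^5 ≡ 38
30^8 ≡ 16
30^10 ≡ 9
30^20 ≡ 40
30^40 ≡ 1
The smallest such exponent is 40, so the order of 30 is 40.

40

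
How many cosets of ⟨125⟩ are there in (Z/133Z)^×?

18

ord(125) | φ(133) = φ(7·19) = (7−1)·(19−1) = 6·18 = 108 = 2^2 · 3^3.
Divisors of 108: 1, 2, 3, 4, 6, 9, 12, 18, 27, 36, 54, 108.
Check 125^d mod 133 for each divisor in increasing order:
125^1 ≡ 125
125^2 ≡ 64
125^3 ≡ 20
125^4 ≡ 106
125^6 ≡ 1
So ord_133(125) = 6, hence |⟨125⟩| = 6.
Index = |(Z/133Z)^×| / |⟨125⟩| = 108 / 6 = 18.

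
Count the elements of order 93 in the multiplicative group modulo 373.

φ(373) = 373 − 1 = 372 = 2^2 · 3 · 31.
In a cyclic group of order 372, there are φ(d) elements of order d for each divisor d of 372, and zero for non-divisors.
93 = 3 · 31 divides 372, and φ(93) = 60.

60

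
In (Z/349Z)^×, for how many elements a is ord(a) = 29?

28

φ(349) = 349 − 1 = 348 = 2^2 · 3 · 29.
Since (Z/349Z)^× is cyclic of order 348, the number of elements of order d is φ(d) when d | 348 and 0 otherwise.
29 | 348, and φ(29) = 29 − 1 = 28.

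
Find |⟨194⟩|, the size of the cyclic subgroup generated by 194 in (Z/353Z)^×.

88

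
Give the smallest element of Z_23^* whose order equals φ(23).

5

φ(23) = 23 − 1 = 22 = 2 · 11.
Test candidates g = 2, 3, … against the prime factors q ∈ {2, 11} of φ(23): g is a generator iff g^(22/q) ≢ 1 for every such q.
g = 2: 2^11 ≡ 1 — hits 1, so not a primitive root.
g = 3: 3^11 ≡ 1 — hits 1, so not a primitive root.
g = 4: 4^11 ≡ 1 — hits 1, so not a primitive root.
g = 5: 5^11 ≡ 22; 5^2 ≡ 2 — none is 1, so 5 is a primitive root.
So 5 is the smallest generator of (Z/23Z)^×.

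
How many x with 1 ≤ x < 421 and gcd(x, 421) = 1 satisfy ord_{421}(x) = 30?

φ(421) = 421 − 1 = 420 = 2^2 · 3 · 5 · 7.
Since (Z/421Z)^× is cyclic of order 420, the number of elements of order d is φ(d) when d | 420 and 0 otherwise.
30 = 2 · 3 · 5 divides 420, and φ(30) = 8.

8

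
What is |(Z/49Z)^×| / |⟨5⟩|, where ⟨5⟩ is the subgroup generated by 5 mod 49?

1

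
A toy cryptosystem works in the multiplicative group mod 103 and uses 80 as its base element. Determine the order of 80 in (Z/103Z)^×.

34

The order of 80 must divide φ(103) = 103 − 1 = 102 = 2 · 3 · 17.
Divisors of 102: 1, 2, 3, 6, 17, 34, 51, 102.
Test each divisor d:
80^1 ≡ 80
80^2 ≡ 14
80^3 ≡ 90
80^6 ≡ 66
80^17 ≡ 102
80^34 ≡ 1
Therefore the multiplicative order of 80 modulo 103 is 34.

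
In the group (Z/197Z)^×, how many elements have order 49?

φ(197) = 197 − 1 = 196 = 2^2 · 7^2.
In a cyclic group of order 196, there are φ(d) elements of order d for each divisor d of 196, and zero for non-divisors.
49 = 7^2 divides 196, and φ(49) = 42.

42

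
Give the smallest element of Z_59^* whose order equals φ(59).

φ(59) = 59 − 1 = 58 = 2 · 29.
Test candidates g = 2, 3, … against the prime factors q ∈ {2, 29} of φ(59): g is a generator iff g^(58/q) ≢ 1 for every such q.
g = 2: 2^29 ≡ 58; 2^2 ≡ 4 — none is 1, so 2 is a primitive root.
So 2 is the smallest generator of (Z/59Z)^×.

2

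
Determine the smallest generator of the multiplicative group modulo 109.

6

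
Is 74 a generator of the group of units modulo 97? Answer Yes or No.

Yes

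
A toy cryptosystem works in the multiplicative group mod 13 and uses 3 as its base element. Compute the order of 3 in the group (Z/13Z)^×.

Since 3 ∈ (Z/13Z)^×, its order divides φ(13) = 13 − 1 = 12 = 2^2 · 3.
Divisors of 12: 1, 2, 3, 4, 6, 12.
Test each divisor d:
3^1 ≡ 3
3^2 ≡ 9
3^3 ≡ 1
Hence ord(3) = 3.

3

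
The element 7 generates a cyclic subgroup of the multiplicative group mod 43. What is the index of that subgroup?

ord(7) | φ(43) = 43 − 1 = 42 = 2 · 3 · 7.
Divisors of 42: 1, 2, 3, 6, 7, 14, 21, 42.
Test each divisor d:
7^1 ≡ 7 (mod 43)
7^2 ≡ 6 (mod 43)
7^3 ≡ 42 (mod 43)
7^6 ≡ 1 (mod 43) ✓
Thus |⟨7⟩| = ord(7) = 6.
[(Z/43Z)^× : ⟨7⟩] = 42/6 = 7.

7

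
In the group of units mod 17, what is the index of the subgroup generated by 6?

1

Since 6 ∈ (Z/17Z)^×, its order divides φ(17) = 17 − 1 = 16 = 2^4.
Divisors of 16: 1, 2, 4, 8, 16.
Evaluate successive powers at the divisors of 16:
6^1 ≡ 6 (mod 17)
6^2 ≡ 2 (mod 17)
6^4 ≡ 4 (mod 17)
6^8 ≡ 16 (mod 17)
6^16 ≡ 1 (mod 17) ✓
The order of 6 is 16, so the subgroup it generates has 16 elements.
Index = |(Z/17Z)^×| / |⟨6⟩| = 16 / 16 = 1.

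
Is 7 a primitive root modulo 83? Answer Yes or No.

No

φ(83) = 83 − 1 = 82 = 2 · 41.
An element g generates (Z/83Z)^× iff g^(82/q) ≢ 1 (mod 83) for each prime q ∈ {2, 41}.
7^41 ≡ 1 (mod 83)  [q = 2: ≡ 1 ✗]
7^2 ≡ 49 (mod 83)  [q = 41: ≢ 1 ✓]
7^41 ≡ 1 shows ord(7) | 41, strictly less than φ(83); not a primitive root.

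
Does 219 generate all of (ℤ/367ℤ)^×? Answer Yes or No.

Yes

φ(367) = 367 − 1 = 366 = 2 · 3 · 61.
Test 219^(366/q) mod 367 for each prime factor q of 366:
219^183 ≡ 366 (mod 367)  [q = 2: ≢ 1 ✓]
219^122 ≡ 283 (mod 367)  [q = 3: ≢ 1 ✓]
219^6 ≡ 322 (mod 367)  [q = 61: ≢ 1 ✓]
Every test exponent gives a nontrivial residue, hence 219 generates the full group.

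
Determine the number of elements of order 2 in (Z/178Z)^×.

1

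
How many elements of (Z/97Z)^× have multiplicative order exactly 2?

1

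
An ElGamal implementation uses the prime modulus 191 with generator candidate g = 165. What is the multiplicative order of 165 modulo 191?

ord(165) | φ(191) = 191 − 1 = 190 = 2 · 5 · 19.
Divisors of 190: 1, 2, 5, 10, 19, 38, 95, 190.
Check 165^d mod 191 for each divisor in increasing order:
165^1 ≡ 165 (mod 191)
165^2 ≡ 103 (mod 191)
165^5 ≡ 161 (mod 191)
165^10 ≡ 136 (mod 191)
165^19 ≡ 82 (mod 191)
165^38 ≡ 39 (mod 191)
165^95 ≡ 190 (mod 191)
165^190 ≡ 1 (mod 191) ✓
The smallest such exponent is 190, so the order of 165 is 190.

190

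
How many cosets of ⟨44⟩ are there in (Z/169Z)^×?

3

The order of 44 must divide φ(169) = φ(13^2) = 13·(13−1) = 156 = 2^2 · 3 · 13.
Divisors of 156: 1, 2, 3, 4, 6, 12, 13, 26, 39, 52, 78, 156.
Compute 44^d (mod 169) for the divisors d until we hit 1:
44^1 ≡ 44 (mod 169)
44^2 ≡ 77 (mod 169)
44^3 ≡ 8 (mod 169)
44^4 ≡ 14 (mod 169)
44^6 ≡ 64 (mod 169)
44^12 ≡ 40 (mod 169)
44^13 ≡ 70 (mod 169)
44^26 ≡ 168 (mod 169)
44^39 ≡ 99 (mod 169)
44^52 ≡ 1 (mod 169) ✓
Thus |⟨44⟩| = ord(44) = 52.
Index = |(Z/169Z)^×| / |⟨44⟩| = 156 / 52 = 3.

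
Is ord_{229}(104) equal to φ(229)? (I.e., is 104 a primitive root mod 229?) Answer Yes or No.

φ(229) = 229 − 1 = 228 = 2^2 · 3 · 19.
It suffices to check that the order of 104 is not a proper divisor of 228: compute 104^(228/q) for q ∈ {2, 3, 19}.
104^114 ≡ 1 (mod 229)  [q = 2: ≡ 1 ✗]
104^76 ≡ 1 (mod 229)  [q = 3: ≡ 1 ✗]
104^12 ≡ 42 (mod 229)  [q = 19: ≢ 1 ✓]
The check at q = 2 fails, so 104 generates a proper subgroup.

No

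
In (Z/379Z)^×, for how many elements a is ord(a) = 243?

0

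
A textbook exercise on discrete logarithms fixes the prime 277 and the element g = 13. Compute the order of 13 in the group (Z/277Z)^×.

46

By Lagrange's theorem, ord_277(13) divides φ(277) = 277 − 1 = 276 = 2^2 · 3 · 23.
Divisors of 276: 1, 2, 3, 4, 6, 12, 23, 46, 69, 92, 138, 276.
Check 13^d mod 277 for each divisor in increasing order:
13^1 ≡ 13 (mod 277)
13^2 ≡ 169 (mod 277)
13^3 ≡ 258 (mod 277)
13^4 ≡ 30 (mod 277)
13^6 ≡ 84 (mod 277)
13^12 ≡ 131 (mod 277)
13^23 ≡ 276 (mod 277)
13^46 ≡ 1 (mod 277) ✓
The smallest such exponent is 46, so the order of 13 is 46.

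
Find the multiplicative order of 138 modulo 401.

The order of 138 must divide φ(401) = 401 − 1 = 400 = 2^4 · 5^2.
Divisors of 400: 1, 2, 4, 5, 8, 10, 16, 20, 25, 40, 50, 80, 100, 200, 400.
Check 138^d mod 401 for each divisor in increasing order:
138^1 ≡ 138 (mod 401)
138^2 ≡ 197 (mod 401)
138^4 ≡ 313 (mod 401)
138^5 ≡ 287 (mod 401)
138^8 ≡ 125 (mod 401)
138^10 ≡ 164 (mod 401)
138^16 ≡ 387 (mod 401)
138^20 ≡ 29 (mod 401)
138^25 ≡ 303 (mod 401)
138^40 ≡ 39 (mod 401)
138^50 ≡ 381 (mod 401)
138^80 ≡ 318 (mod 401)
138^100 ≡ 400 (mod 401)
138^200 ≡ 1 (mod 401) ✓
The smallest such exponent is 200, so the order of 138 is 200.

200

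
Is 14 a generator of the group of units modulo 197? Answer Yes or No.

φ(197) = 197 − 1 = 196 = 2^2 · 7^2.
An element g generates (Z/197Z)^× iff g^(196/q) ≢ 1 (mod 197) for each prime q ∈ {2, 7}.
14^98 ≡ 196 (mod 197)  [q = 2: ≢ 1 ✓]
14^28 ≡ 1 (mod 197)  [q = 7: ≡ 1 ✗]
14^28 ≡ 1 shows ord(14) | 28, strictly less than φ(197); not a primitive root.

No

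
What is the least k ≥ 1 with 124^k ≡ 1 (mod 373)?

ord(124) | φ(373) = 373 − 1 = 372 = 2^2 · 3 · 31.
Divisors of 372: 1, 2, 3, 4, 6, 12, 31, 62, 93, 124, 186, 372.
Compute 124^d (mod 373) for the divisors d until we hit 1:
124^1 ≡ 124 (mod 373)
124^2 ≡ 83 (mod 373)
124^3 ≡ 221 (mod 373)
124^4 ≡ 175 (mod 373)
124^6 ≡ 351 (mod 373)
124^12 ≡ 111 (mod 373)
124^31 ≡ 88 (mod 373)
124^62 ≡ 284 (mod 373)
124^93 ≡ 1 (mod 373) ✓
So ord_373(124) = 93.

93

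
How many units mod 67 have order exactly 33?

φ(67) = 67 − 1 = 66 = 2 · 3 · 11.
Since (Z/67Z)^× is cyclic of order 66, the number of elements of order d is φ(d) when d | 66 and 0 otherwise.
33 = 3 · 11 divides 66, and φ(33) = 20.

20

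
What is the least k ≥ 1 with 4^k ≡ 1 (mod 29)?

By Lagrange's theorem, ord_29(4) divides φ(29) = 29 − 1 = 28 = 2^2 · 7.
Divisors of 28: 1, 2, 4, 7, 14, 28.
Compute 4^d (mod 29) for the divisors d until we hit 1:
4^1 ≡ 4 (mod 29)
4^2 ≡ 16 (mod 29)
4^4 ≡ 24 (mod 29)
4^7 ≡ 28 (mod 29)
4^14 ≡ 1 (mod 29) ✓
The smallest such exponent is 14, so the order of 4 is 14.

14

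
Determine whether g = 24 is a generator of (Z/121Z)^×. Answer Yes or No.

Yes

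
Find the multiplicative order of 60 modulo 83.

82

ord(60) | φ(83) = 83 − 1 = 82 = 2 · 41.
Divisors of 82: 1, 2, 41, 82.
Compute 60^d (mod 83) for the divisors d until we hit 1:
60^1 ≡ 60 (mod 83)
60^2 ≡ 31 (mod 83)
60^41 ≡ 82 (mod 83)
60^82 ≡ 1 (mod 83) ✓
The smallest such exponent is 82, so the order of 60 is 82.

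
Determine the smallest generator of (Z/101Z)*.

2

φ(101) = 101 − 1 = 100 = 2^2 · 5^2.
Test candidates g = 2, 3, … against the prime factors q ∈ {2, 5} of φ(101): g is a generator iff g^(100/q) ≢ 1 for every such q.
g = 2: 2^50 ≡ 100; 2^20 ≡ 95 — none is 1, so 2 is a primitive root.
Hence the least primitive root of 101 is 2.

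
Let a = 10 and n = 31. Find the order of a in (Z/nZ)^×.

15

Since 10 ∈ (Z/31Z)^×, its order divides φ(31) = 31 − 1 = 30 = 2 · 3 · 5.
Divisors of 30: 1, 2, 3, 5, 6, 10, 15, 30.
Test each divisor d:
10^1 ≡ 10 (mod 31)
10^2 ≡ 7 (mod 31)
10^3 ≡ 8 (mod 31)
10^5 ≡ 25 (mod 31)
10^6 ≡ 2 (mod 31)
10^10 ≡ 5 (mod 31)
10^15 ≡ 1 (mod 31) ✓
The smallest such exponent is 15, so the order of 10 is 15.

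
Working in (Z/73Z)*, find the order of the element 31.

The order of 31 must divide φ(73) = 73 − 1 = 72 = 2^3 · 3^2.
Divisors of 72: 1, 2, 3, 4, 6, 8, 9, 12, 18, 24, 36, 72.
Test each divisor d:
31^1 ≡ 31 (mod 73)
31^2 ≡ 12 (mod 73)
31^3 ≡ 7 (mod 73)
31^4 ≡ 71 (mod 73)
31^6 ≡ 49 (mod 73)
31^8 ≡ 4 (mod 73)
31^9 ≡ 51 (mod 73)
31^12 ≡ 65 (mod 73)
31^18 ≡ 46 (mod 73)
31^24 ≡ 64 (mod 73)
31^36 ≡ 72 (mod 73)
31^72 ≡ 1 (mod 73) ✓
The smallest such exponent is 72, so the order of 31 is 72.

72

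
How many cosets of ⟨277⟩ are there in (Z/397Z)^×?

ord(277) | φ(397) = 397 − 1 = 396 = 2^2 · 3^2 · 11.
Divisors of 396: 1, 2, 3, 4, 6, 9, 11, 12, 18, 22, 33, 36, 44, 66, 99, 132, 198, 396.
Test each divisor d:
277^1 ≡ 277 (mod 397)
277^2 ≡ 108 (mod 397)
277^3 ≡ 141 (mod 397)
277^4 ≡ 151 (mod 397)
277^6 ≡ 31 (mod 397)
277^9 ≡ 4 (mod 397)
277^11 ≡ 35 (mod 397)
277^12 ≡ 167 (mod 397)
277^18 ≡ 16 (mod 397)
277^22 ≡ 34 (mod 397)
277^33 ≡ 396 (mod 397)
277^36 ≡ 256 (mod 397)
277^44 ≡ 362 (mod 397)
277^66 ≡ 1 (mod 397) ✓
So ord_397(277) = 66, hence |⟨277⟩| = 66.
Index = |(Z/397Z)^×| / |⟨277⟩| = 396 / 66 = 6.

6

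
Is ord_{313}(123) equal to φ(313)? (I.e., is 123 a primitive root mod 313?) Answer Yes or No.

φ(313) = 313 − 1 = 312 = 2^3 · 3 · 13.
123 is a primitive root mod 313 iff 123^(φ(313)/q) ≢ 1 for every prime q | φ(313), i.e. q ∈ {2, 3, 13}.
123^156 ≡ 312 (mod 313)  [q = 2: ≢ 1 ✓]
123^104 ≡ 214 (mod 313)  [q = 3: ≢ 1 ✓]
123^24 ≡ 113 (mod 313)  [q = 13: ≢ 1 ✓]
All checks pass, so 123 has order 312 and is a primitive root modulo 313.

Yes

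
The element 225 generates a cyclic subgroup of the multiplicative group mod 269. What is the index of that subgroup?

By Lagrange's theorem, ord_269(225) divides φ(269) = 269 − 1 = 268 = 2^2 · 67.
Divisors of 268: 1, 2, 4, 67, 134, 268.
Check 225^d mod 269 for each divisor in increasing order:
225^1 ≡ 225
225^2 ≡ 53
225^4 ≡ 119
225^67 ≡ 268
225^134 ≡ 1
So ord_269(225) = 134, hence |⟨225⟩| = 134.
The index is φ(269) / ord(225) = 268 / 134 = 2.

2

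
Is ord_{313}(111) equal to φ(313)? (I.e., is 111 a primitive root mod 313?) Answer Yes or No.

φ(313) = 313 − 1 = 312 = 2^3 · 3 · 13.
An element g generates (Z/313Z)^× iff g^(312/q) ≢ 1 (mod 313) for each prime q ∈ {2, 3, 13}.
111^156 ≡ 312 (mod 313)  [q = 2: ≢ 1 ✓]
111^104 ≡ 1 (mod 313)  [q = 3: ≡ 1 ✗]
111^24 ≡ 294 (mod 313)  [q = 13: ≢ 1 ✓]
The check at q = 3 fails, so 111 generates a proper subgroup.

No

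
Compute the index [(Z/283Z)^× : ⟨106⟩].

ord(106) | φ(283) = 283 − 1 = 282 = 2 · 3 · 47.
Divisors of 282: 1, 2, 3, 6, 47, 94, 141, 282.
Check 106^d mod 283 for each divisor in increasing order:
106^1 ≡ 106
106^2 ≡ 199
106^3 ≡ 152
106^6 ≡ 181
106^47 ≡ 1
The order of 106 is 47, so the subgroup it generates has 47 elements.
[(Z/283Z)^× : ⟨106⟩] = 282/47 = 6.

6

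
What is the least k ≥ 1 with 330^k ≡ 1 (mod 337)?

56

Since 330 ∈ (Z/337Z)^×, its order divides φ(337) = 337 − 1 = 336 = 2^4 · 3 · 7.
Divisors of 336: 1, 2, 3, 4, 6, 7, 8, 12, 14, 16, 21, 24, 28, 42, 48, 56, 84, 112, 168, 336.
Evaluate successive powers at the divisors of 336:
330^1 ≡ 330
330^2 ≡ 49
330^3 ≡ 331
330^4 ≡ 42
330^6 ≡ 36
330^7 ≡ 85
330^8 ≡ 79
330^12 ≡ 285
330^14 ≡ 148
330^16 ≡ 175
330^21 ≡ 111
330^24 ≡ 8
330^28 ≡ 336
330^42 ≡ 189
330^48 ≡ 64
330^56 ≡ 1
The smallest such exponent is 56, so the order of 330 is 56.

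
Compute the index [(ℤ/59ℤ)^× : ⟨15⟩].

2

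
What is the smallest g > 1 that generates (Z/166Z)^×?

φ(166) = φ(2)·φ(83) = 1·82 = 82 = 2 · 41.
Test candidates g = 2, 3, … against the prime factors q ∈ {2, 41} of φ(166): g is a generator iff g^(82/q) ≢ 1 for every such q.
g = 2: gcd(2, 166) = 2 > 1, not a unit — skip.
g = 3: 3^41 ≡ 1 — hits 1, so not a primitive root.
g = 4: gcd(4, 166) = 2 > 1, not a unit — skip.
g = 5: 5^41 ≡ 165; 5^2 ≡ 25 — none is 1, so 5 is a primitive root.
The smallest primitive root modulo 166 is 5.

5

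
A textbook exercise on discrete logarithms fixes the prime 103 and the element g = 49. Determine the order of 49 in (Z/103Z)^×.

51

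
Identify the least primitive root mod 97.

5

φ(97) = 97 − 1 = 96 = 2^5 · 3.
g is a primitive root iff g^(96/q) ≢ 1 (mod 97) for each prime q ∈ {2, 3}.
g = 2: 2^48 ≡ 1 — hits 1, so not a primitive root.
g = 3: 3^48 ≡ 1 — hits 1, so not a primitive root.
g = 4: 4^48 ≡ 1 — hits 1, so not a primitive root.
g = 5: 5^48 ≡ 96; 5^32 ≡ 35 — none is 1, so 5 is a primitive root.
So 5 is the smallest generator of (Z/97Z)^×.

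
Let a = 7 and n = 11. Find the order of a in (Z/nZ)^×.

10

By Lagrange's theorem, ord_11(7) divides φ(11) = 11 − 1 = 10 = 2 · 5.
Divisors of 10: 1, 2, 5, 10.
Test each divisor d:
7^1 ≡ 7
7^2 ≡ 5
7^5 ≡ 10
7^10 ≡ 1
The smallest such exponent is 10, so the order of 7 is 10.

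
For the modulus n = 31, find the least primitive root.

φ(31) = 31 − 1 = 30 = 2 · 3 · 5.
g is a primitive root iff g^(30/q) ≢ 1 (mod 31) for each prime q ∈ {2, 3, 5}.
g = 2: 2^15 ≡ 1 — hits 1, so not a primitive root.
g = 3: 3^15 ≡ 30; 3^10 ≡ 25; 3^6 ≡ 16 — none is 1, so 3 is a primitive root.
The smallest primitive root modulo 31 is 3.

3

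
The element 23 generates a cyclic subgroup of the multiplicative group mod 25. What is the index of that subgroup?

ord(23) | φ(25) = φ(5^2) = 5·(5−1) = 20 = 2^2 · 5.
Divisors of 20: 1, 2, 4, 5, 10, 20.
Compute 23^d (mod 25) for the divisors d until we hit 1:
23^1 ≡ 23
23^2 ≡ 4
23^4 ≡ 16
23^5 ≡ 18
23^10 ≡ 24
23^20 ≡ 1
So ord_25(23) = 20, hence |⟨23⟩| = 20.
The index is φ(25) / ord(23) = 20 / 20 = 1.

1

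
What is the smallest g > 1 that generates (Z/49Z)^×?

3

φ(49) = φ(7^2) = 7·(7−1) = 42 = 2 · 3 · 7.
g is a primitive root iff g^(42/q) ≢ 1 (mod 49) for each prime q ∈ {2, 3, 7}.
g = 2: 2^21 ≡ 1 — hits 1, so not a primitive root.
g = 3: 3^21 ≡ 48; 3^14 ≡ 30; 3^6 ≡ 43 — none is 1, so 3 is a primitive root.
So 3 is the smallest generator of (Z/49Z)^×.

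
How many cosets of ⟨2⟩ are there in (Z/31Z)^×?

6

ord(2) | φ(31) = 31 − 1 = 30 = 2 · 3 · 5.
Divisors of 30: 1, 2, 3, 5, 6, 10, 15, 30.
Compute 2^d (mod 31) for the divisors d until we hit 1:
2^1 ≡ 2
2^2 ≡ 4
2^3 ≡ 8
2^5 ≡ 1
Thus |⟨2⟩| = ord(2) = 5.
The index is φ(31) / ord(2) = 30 / 5 = 6.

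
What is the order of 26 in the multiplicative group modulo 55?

5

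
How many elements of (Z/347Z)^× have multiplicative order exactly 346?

φ(347) = 347 − 1 = 346 = 2 · 173.
In a cyclic group of order 346, there are φ(d) elements of order d for each divisor d of 346, and zero for non-divisors.
346 = 2 · 173 divides 346, and φ(346) = 172.

172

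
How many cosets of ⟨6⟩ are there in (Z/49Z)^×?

3

The order of 6 must divide φ(49) = φ(7^2) = 7·(7−1) = 42 = 2 · 3 · 7.
Divisors of 42: 1, 2, 3, 6, 7, 14, 21, 42.
Check 6^d mod 49 for each divisor in increasing order:
6^1 ≡ 6
6^2 ≡ 36
6^3 ≡ 20
6^6 ≡ 8
6^7 ≡ 48
6^14 ≡ 1
So ord_49(6) = 14, hence |⟨6⟩| = 14.
Index = |(Z/49Z)^×| / |⟨6⟩| = 42 / 14 = 3.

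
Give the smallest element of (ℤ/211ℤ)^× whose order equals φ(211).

2

φ(211) = 211 − 1 = 210 = 2 · 3 · 5 · 7.
g is a primitive root iff g^(210/q) ≢ 1 (mod 211) for each prime q ∈ {2, 3, 5, 7}.
g = 2: 2^105 ≡ 210; 2^70 ≡ 196; 2^42 ≡ 107; 2^30 ≡ 171 — none is 1, so 2 is a primitive root.
Hence the least primitive root of 211 is 2.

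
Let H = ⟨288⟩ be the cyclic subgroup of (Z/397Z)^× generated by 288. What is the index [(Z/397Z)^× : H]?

ord(288) | φ(397) = 397 − 1 = 396 = 2^2 · 3^2 · 11.
Divisors of 396: 1, 2, 3, 4, 6, 9, 11, 12, 18, 22, 33, 36, 44, 66, 99, 132, 198, 396.
Compute 288^d (mod 397) for the divisors d until we hit 1:
288^1 ≡ 288
288^2 ≡ 368
288^3 ≡ 382
288^4 ≡ 47
288^6 ≡ 225
288^9 ≡ 198
288^11 ≡ 213
288^12 ≡ 206
288^18 ≡ 298
288^22 ≡ 111
288^33 ≡ 220
288^36 ≡ 273
288^44 ≡ 14
288^66 ≡ 363
288^99 ≡ 63
288^132 ≡ 362
288^198 ≡ 396
288^396 ≡ 1
So ord_397(288) = 396, hence |⟨288⟩| = 396.
[(Z/397Z)^× : ⟨288⟩] = 396/396 = 1.

1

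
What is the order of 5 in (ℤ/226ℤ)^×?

The order of 5 must divide φ(226) = φ(2)·φ(113) = 1·112 = 112 = 2^4 · 7.
Divisors of 112: 1, 2, 4, 7, 8, 14, 16, 28, 56, 112.
Test each divisor d:
5^1 ≡ 5 (mod 226)
5^2 ≡ 25 (mod 226)
5^4 ≡ 173 (mod 226)
5^7 ≡ 155 (mod 226)
5^8 ≡ 97 (mod 226)
5^14 ≡ 69 (mod 226)
5^16 ≡ 143 (mod 226)
5^28 ≡ 15 (mod 226)
5^56 ≡ 225 (mod 226)
5^112 ≡ 1 (mod 226) ✓
Therefore the multiplicative order of 5 modulo 226 is 112.

112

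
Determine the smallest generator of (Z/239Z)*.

φ(239) = 239 − 1 = 238 = 2 · 7 · 17.
Test candidates g = 2, 3, … against the prime factors q ∈ {2, 7, 17} of φ(239): g is a generator iff g^(238/q) ≢ 1 for every such q.
g = 2: 2^119 ≡ 1 — hits 1, so not a primitive root.
g = 3: 3^119 ≡ 1 — hits 1, so not a primitive root.
g = 4: 4^119 ≡ 1 — hits 1, so not a primitive root.
g = 5: 5^119 ≡ 1 — hits 1, so not a primitive root.
g = 6: 6^119 ≡ 1 — hits 1, so not a primitive root.
g = 7: 7^119 ≡ 238; 7^34 ≡ 24; 7^14 ≡ 211 — none is 1, so 7 is a primitive root.
Hence the least primitive root of 239 is 7.

7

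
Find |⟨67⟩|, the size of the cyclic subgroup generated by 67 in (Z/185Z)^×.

36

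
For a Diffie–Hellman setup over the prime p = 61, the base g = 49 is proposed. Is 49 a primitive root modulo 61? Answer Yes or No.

No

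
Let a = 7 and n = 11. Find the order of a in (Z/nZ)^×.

By Lagrange's theorem, ord_11(7) divides φ(11) = 11 − 1 = 10 = 2 · 5.
Divisors of 10: 1, 2, 5, 10.
Check 7^d mod 11 for each divisor in increasing order:
7^1 ≡ 7 (mod 11)
7^2 ≡ 5 (mod 11)
7^5 ≡ 10 (mod 11)
7^10 ≡ 1 (mod 11) ✓
Therefore the multiplicative order of 7 modulo 11 is 10.

10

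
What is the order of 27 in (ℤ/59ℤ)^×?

The order of 27 must divide φ(59) = 59 − 1 = 58 = 2 · 29.
Divisors of 58: 1, 2, 29, 58.
Check 27^d mod 59 for each divisor in increasing order:
27^1 ≡ 27 (mod 59)
27^2 ≡ 21 (mod 59)
27^29 ≡ 1 (mod 59) ✓
Therefore the multiplicative order of 27 modulo 59 is 29.

29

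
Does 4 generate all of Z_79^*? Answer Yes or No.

No

φ(79) = 79 − 1 = 78 = 2 · 3 · 13.
It suffices to check that the order of 4 is not a proper divisor of 78: compute 4^(78/q) for q ∈ {2, 3, 13}.
4^39 ≡ 1 (mod 79)  [q = 2: ≡ 1 ✗]
4^26 ≡ 55 (mod 79)  [q = 3: ≢ 1 ✓]
4^6 ≡ 67 (mod 79)  [q = 13: ≢ 1 ✓]
4^39 ≡ 1 shows ord(4) | 39, strictly less than φ(79); not a primitive root.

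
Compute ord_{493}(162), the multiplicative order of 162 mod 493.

Since 162 ∈ (Z/493Z)^×, its order divides φ(493) = φ(17·29) = (17−1)·(29−1) = 16·28 = 448 = 2^6 · 7.
Divisors of 448: 1, 2, 4, 7, 8, 14, 16, 28, 32, 56, 64, 112, 224, 448.
Test each divisor d:
162^1 ≡ 162
162^2 ≡ 115
162^4 ≡ 407
162^7 ≡ 70
162^8 ≡ 1
Therefore the multiplicative order of 162 modulo 493 is 8.

8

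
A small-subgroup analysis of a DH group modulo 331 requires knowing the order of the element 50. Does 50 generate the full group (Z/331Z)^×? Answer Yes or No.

φ(331) = 331 − 1 = 330 = 2 · 3 · 5 · 11.
It suffices to check that the order of 50 is not a proper divisor of 330: compute 50^(330/q) for q ∈ {2, 3, 5, 11}.
50^165 ≡ 330 (mod 331)  [q = 2: ≢ 1 ✓]
50^110 ≡ 31 (mod 331)  [q = 3: ≢ 1 ✓]
50^66 ≡ 323 (mod 331)  [q = 5: ≢ 1 ✓]
50^30 ≡ 293 (mod 331)  [q = 11: ≢ 1 ✓]
All checks pass, so 50 has order 330 and is a primitive root modulo 331.

Yes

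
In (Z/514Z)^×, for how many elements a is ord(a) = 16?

8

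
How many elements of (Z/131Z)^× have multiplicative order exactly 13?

12

φ(131) = 131 − 1 = 130 = 2 · 5 · 13.
In a cyclic group of order 130, there are φ(d) elements of order d for each divisor d of 130, and zero for non-divisors.
13 | 130, and φ(13) = 13 − 1 = 12.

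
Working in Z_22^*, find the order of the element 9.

By Lagrange's theorem, ord_22(9) divides φ(22) = φ(2)·φ(11) = 1·10 = 10 = 2 · 5.
Divisors of 10: 1, 2, 5, 10.
Compute 9^d (mod 22) for the divisors d until we hit 1:
9^1 ≡ 9 (mod 22)
9^2 ≡ 15 (mod 22)
9^5 ≡ 1 (mod 22) ✓
Hence ord(9) = 5.

5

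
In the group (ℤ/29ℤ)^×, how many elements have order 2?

1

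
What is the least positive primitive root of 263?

5

φ(263) = 263 − 1 = 262 = 2 · 131.
g is a primitive root iff g^(262/q) ≢ 1 (mod 263) for each prime q ∈ {2, 131}.
g = 2: 2^131 ≡ 1 — hits 1, so not a primitive root.
g = 3: 3^131 ≡ 1 — hits 1, so not a primitive root.
g = 4: 4^131 ≡ 1 — hits 1, so not a primitive root.
g = 5: 5^131 ≡ 262; 5^2 ≡ 25 — none is 1, so 5 is a primitive root.
So 5 is the smallest generator of (Z/263Z)^×.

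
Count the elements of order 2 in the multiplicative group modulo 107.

φ(107) = 107 − 1 = 106 = 2 · 53.
Since (Z/107Z)^× is cyclic of order 106, the number of elements of order d is φ(d) when d | 106 and 0 otherwise.
2 | 106, and φ(2) = 2 − 1 = 1.

1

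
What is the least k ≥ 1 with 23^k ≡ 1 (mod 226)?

112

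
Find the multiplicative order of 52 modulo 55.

By Lagrange's theorem, ord_55(52) divides φ(55) = φ(5·11) = (5−1)·(11−1) = 4·10 = 40 = 2^3 · 5.
Divisors of 40: 1, 2, 4, 5, 8, 10, 20, 40.
Test each divisor d:
52^1 ≡ 52 (mod 55)
52^2 ≡ 9 (mod 55)
52^4 ≡ 26 (mod 55)
52^5 ≡ 32 (mod 55)
52^8 ≡ 16 (mod 55)
52^10 ≡ 34 (mod 55)
52^20 ≡ 1 (mod 55) ✓
So ord_55(52) = 20.

20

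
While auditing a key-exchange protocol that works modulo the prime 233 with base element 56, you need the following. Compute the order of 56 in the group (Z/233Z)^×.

116

Since 56 ∈ (Z/233Z)^×, its order divides φ(233) = 233 − 1 = 232 = 2^3 · 29.
Divisors of 232: 1, 2, 4, 8, 29, 58, 116, 232.
Compute 56^d (mod 233) for the divisors d until we hit 1:
56^1 ≡ 56 (mod 233)
56^2 ≡ 107 (mod 233)
56^4 ≡ 32 (mod 233)
56^8 ≡ 92 (mod 233)
56^29 ≡ 89 (mod 233)
56^58 ≡ 232 (mod 233)
56^116 ≡ 1 (mod 233) ✓
Therefore the multiplicative order of 56 modulo 233 is 116.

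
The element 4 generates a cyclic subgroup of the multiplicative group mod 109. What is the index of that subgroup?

By Lagrange's theorem, ord_109(4) divides φ(109) = 109 − 1 = 108 = 2^2 · 3^3.
Divisors of 108: 1, 2, 3, 4, 6, 9, 12, 18, 27, 36, 54, 108.
Compute 4^d (mod 109) for the divisors d until we hit 1:
4^1 ≡ 4
4^2 ≡ 16
4^3 ≡ 64
4^4 ≡ 38
4^6 ≡ 63
4^9 ≡ 108
4^12 ≡ 45
4^18 ≡ 1
The order of 4 is 18, so the subgroup it generates has 18 elements.
Index = |(Z/109Z)^×| / |⟨4⟩| = 108 / 18 = 6.

6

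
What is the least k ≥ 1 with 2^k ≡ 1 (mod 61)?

60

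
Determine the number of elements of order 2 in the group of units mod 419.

1

φ(419) = 419 − 1 = 418 = 2 · 11 · 19.
In a cyclic group of order 418, there are φ(d) elements of order d for each divisor d of 418, and zero for non-divisors.
2 | 418, and φ(2) = 2 − 1 = 1.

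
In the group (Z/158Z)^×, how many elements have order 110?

0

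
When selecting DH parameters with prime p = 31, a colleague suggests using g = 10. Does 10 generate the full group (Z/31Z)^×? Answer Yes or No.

φ(31) = 31 − 1 = 30 = 2 · 3 · 5.
Test 10^(30/q) mod 31 for each prime factor q of 30:
10^15 ≡ 1 (mod 31)  [q = 2: ≡ 1 ✗]
10^10 ≡ 5 (mod 31)  [q = 3: ≢ 1 ✓]
10^6 ≡ 2 (mod 31)  [q = 5: ≢ 1 ✓]
The check at q = 2 fails, so 10 generates a proper subgroup.

No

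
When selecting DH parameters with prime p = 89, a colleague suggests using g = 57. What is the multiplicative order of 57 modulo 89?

22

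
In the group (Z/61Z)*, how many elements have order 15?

φ(61) = 61 − 1 = 60 = 2^2 · 3 · 5.
(Z/61Z)^× is cyclic (|G| = 60); a cyclic group of order m has exactly φ(d) elements of each order d | m, and none otherwise.
15 = 3 · 5 divides 60, and φ(15) = 8.

8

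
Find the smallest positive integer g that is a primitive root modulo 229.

φ(229) = 229 − 1 = 228 = 2^2 · 3 · 19.
Test candidates g = 2, 3, … against the prime factors q ∈ {2, 3, 19} of φ(229): g is a generator iff g^(228/q) ≢ 1 for every such q.
g = 2: 2^114 ≡ 228; 2^76 ≡ 1 — hits 1, so not a primitive root.
g = 3: 3^114 ≡ 1 — hits 1, so not a primitive root.
g = 4: 4^114 ≡ 1 — hits 1, so not a primitive root.
g = 5: 5^114 ≡ 1 — hits 1, so not a primitive root.
g = 6: 6^114 ≡ 228; 6^76 ≡ 134; 6^12 ≡ 165 — none is 1, so 6 is a primitive root.
So 6 is the smallest generator of (Z/229Z)^×.

6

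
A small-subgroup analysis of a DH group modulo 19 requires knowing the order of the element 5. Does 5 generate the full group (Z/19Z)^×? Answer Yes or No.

No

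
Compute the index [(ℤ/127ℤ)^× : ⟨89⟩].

3

The order of 89 must divide φ(127) = 127 − 1 = 126 = 2 · 3^2 · 7.
Divisors of 126: 1, 2, 3, 6, 7, 9, 14, 18, 21, 42, 63, 126.
Test each divisor d:
89^1 ≡ 89 (mod 127)
89^2 ≡ 47 (mod 127)
89^3 ≡ 119 (mod 127)
89^6 ≡ 64 (mod 127)
89^7 ≡ 108 (mod 127)
89^9 ≡ 123 (mod 127)
89^14 ≡ 107 (mod 127)
89^18 ≡ 16 (mod 127)
89^21 ≡ 126 (mod 127)
89^42 ≡ 1 (mod 127) ✓
So ord_127(89) = 42, hence |⟨89⟩| = 42.
[(Z/127Z)^× : ⟨89⟩] = 126/42 = 3.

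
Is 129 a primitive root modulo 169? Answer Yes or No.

φ(169) = φ(13^2) = 13·(13−1) = 156 = 2^2 · 3 · 13.
129 is a primitive root mod 169 iff 129^(φ(169)/q) ≢ 1 for every prime q | φ(169), i.e. q ∈ {2, 3, 13}.
129^78 ≡ 1 (mod 169)  [q = 2: ≡ 1 ✗]
129^52 ≡ 1 (mod 169)  [q = 3: ≡ 1 ✗]
129^12 ≡ 131 (mod 169)  [q = 13: ≢ 1 ✓]
Since 129^78 ≡ 1, the order of 129 divides 78 < 156, so 129 is not a primitive root.

No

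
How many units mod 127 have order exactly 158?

φ(127) = 127 − 1 = 126 = 2 · 3^2 · 7.
Since (Z/127Z)^× is cyclic of order 126, the number of elements of order d is φ(d) when d | 126 and 0 otherwise.
158 does not divide 126, so no element of (Z/127Z)^× has order 158.

0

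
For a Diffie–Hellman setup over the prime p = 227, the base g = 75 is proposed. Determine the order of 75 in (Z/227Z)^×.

113

The order of 75 must divide φ(227) = 227 − 1 = 226 = 2 · 113.
Divisors of 226: 1, 2, 113, 226.
Test each divisor d:
75^1 ≡ 75 (mod 227)
75^2 ≡ 177 (mod 227)
75^113 ≡ 1 (mod 227) ✓
Therefore the multiplicative order of 75 modulo 227 is 113.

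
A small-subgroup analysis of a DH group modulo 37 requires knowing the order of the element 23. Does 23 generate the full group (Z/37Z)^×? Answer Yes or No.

No

φ(37) = 37 − 1 = 36 = 2^2 · 3^2.
It suffices to check that the order of 23 is not a proper divisor of 36: compute 23^(36/q) for q ∈ {2, 3}.
23^18 ≡ 36 (mod 37)  [q = 2: ≢ 1 ✓]
23^12 ≡ 1 (mod 37)  [q = 3: ≡ 1 ✗]
23^12 ≡ 1 shows ord(23) | 12, strictly less than φ(37); not a primitive root.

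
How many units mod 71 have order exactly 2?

φ(71) = 71 − 1 = 70 = 2 · 5 · 7.
(Z/71Z)^× is cyclic (|G| = 70); a cyclic group of order m has exactly φ(d) elements of each order d | m, and none otherwise.
2 | 70, and φ(2) = 2 − 1 = 1.

1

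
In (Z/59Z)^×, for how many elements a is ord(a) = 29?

28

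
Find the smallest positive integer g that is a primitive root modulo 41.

6

φ(41) = 41 − 1 = 40 = 2^3 · 5.
g is a primitive root iff g^(40/q) ≢ 1 (mod 41) for each prime q ∈ {2, 5}.
g = 2: 2^20 ≡ 1 — hits 1, so not a primitive root.
g = 3: 3^20 ≡ 40; 3^8 ≡ 1 — hits 1, so not a primitive root.
g = 4: 4^20 ≡ 1 — hits 1, so not a primitive root.
g = 5: 5^20 ≡ 1 — hits 1, so not a primitive root.
g = 6: 6^20 ≡ 40; 6^8 ≡ 10 — none is 1, so 6 is a primitive root.
Hence the least primitive root of 41 is 6.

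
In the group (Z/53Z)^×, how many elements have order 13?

12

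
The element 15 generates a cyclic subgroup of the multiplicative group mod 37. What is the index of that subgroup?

1

The order of 15 must divide φ(37) = 37 − 1 = 36 = 2^2 · 3^2.
Divisors of 36: 1, 2, 3, 4, 6, 9, 12, 18, 36.
Test each divisor d:
15^1 ≡ 15 (mod 37)
15^2 ≡ 3 (mod 37)
15^3 ≡ 8 (mod 37)
15^4 ≡ 9 (mod 37)
15^6 ≡ 27 (mod 37)
15^9 ≡ 31 (mod 37)
15^12 ≡ 26 (mod 37)
15^18 ≡ 36 (mod 37)
15^36 ≡ 1 (mod 37) ✓
Thus |⟨15⟩| = ord(15) = 36.
Index = |(Z/37Z)^×| / |⟨15⟩| = 36 / 36 = 1.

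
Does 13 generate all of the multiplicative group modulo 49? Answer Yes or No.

No

φ(49) = φ(7^2) = 7·(7−1) = 42 = 2 · 3 · 7.
It suffices to check that the order of 13 is not a proper divisor of 42: compute 13^(42/q) for q ∈ {2, 3, 7}.
13^21 ≡ 48 (mod 49)  [q = 2: ≢ 1 ✓]
13^14 ≡ 1 (mod 49)  [q = 3: ≡ 1 ✗]
13^6 ≡ 15 (mod 49)  [q = 7: ≢ 1 ✓]
Since 13^14 ≡ 1, the order of 13 divides 14 < 42, so 13 is not a primitive root.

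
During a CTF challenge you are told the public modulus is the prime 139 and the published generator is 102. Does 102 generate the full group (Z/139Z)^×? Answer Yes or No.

φ(139) = 139 − 1 = 138 = 2 · 3 · 23.
102 is a primitive root mod 139 iff 102^(φ(139)/q) ≢ 1 for every prime q | φ(139), i.e. q ∈ {2, 3, 23}.
102^69 ≡ 138 (mod 139)  [q = 2: ≢ 1 ✓]
102^46 ≡ 42 (mod 139)  [q = 3: ≢ 1 ✓]
102^6 ≡ 52 (mod 139)  [q = 23: ≢ 1 ✓]
Every test exponent gives a nontrivial residue, hence 102 generates the full group.

Yes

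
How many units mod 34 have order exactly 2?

1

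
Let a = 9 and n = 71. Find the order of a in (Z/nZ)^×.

35

The order of 9 must divide φ(71) = 71 − 1 = 70 = 2 · 5 · 7.
Divisors of 70: 1, 2, 5, 7, 10, 14, 35, 70.
Check 9^d mod 71 for each divisor in increasing order:
9^1 ≡ 9 (mod 71)
9^2 ≡ 10 (mod 71)
9^5 ≡ 48 (mod 71)
9^7 ≡ 54 (mod 71)
9^10 ≡ 32 (mod 71)
9^14 ≡ 5 (mod 71)
9^35 ≡ 1 (mod 71) ✓
Hence ord(9) = 35.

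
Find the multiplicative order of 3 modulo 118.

29

By Lagrange's theorem, ord_118(3) divides φ(118) = φ(2)·φ(59) = 1·58 = 58 = 2 · 29.
Divisors of 58: 1, 2, 29, 58.
Test each divisor d:
3^1 ≡ 3
3^2 ≡ 9
3^29 ≡ 1
Hence ord(3) = 29.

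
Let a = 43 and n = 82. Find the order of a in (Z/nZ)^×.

ord(43) | φ(82) = φ(2)·φ(41) = 1·40 = 40 = 2^3 · 5.
Divisors of 40: 1, 2, 4, 5, 8, 10, 20, 40.
Compute 43^d (mod 82) for the divisors d until we hit 1:
43^1 ≡ 43 (mod 82)
43^2 ≡ 45 (mod 82)
43^4 ≡ 57 (mod 82)
43^5 ≡ 73 (mod 82)
43^8 ≡ 51 (mod 82)
43^10 ≡ 81 (mod 82)
43^20 ≡ 1 (mod 82) ✓
Therefore the multiplicative order of 43 modulo 82 is 20.

20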